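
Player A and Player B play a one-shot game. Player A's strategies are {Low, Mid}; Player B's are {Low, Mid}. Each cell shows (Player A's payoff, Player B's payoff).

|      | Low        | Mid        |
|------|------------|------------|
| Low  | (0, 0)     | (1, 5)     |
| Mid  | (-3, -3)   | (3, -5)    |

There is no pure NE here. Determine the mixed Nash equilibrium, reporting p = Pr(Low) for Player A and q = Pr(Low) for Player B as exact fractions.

p = 2/7, q = 2/5

In a mixed NE each player is indifferent between their pure strategies, so the opponent's mix sets the indifference.
Player B indifferent between Low and Mid: p·0 + (1−p)·(-3) = p·5 + (1−p)·(-5) ⟹ (-3) + 3p = (-5) + 10p ⟹ p = 2/7.
Player A indifferent between Low and Mid: q·0 + (1−q)·1 = q·(-3) + (1−q)·3 ⟹ 1 + (-1)q = 3 + (-6)q ⟹ q = 2/5.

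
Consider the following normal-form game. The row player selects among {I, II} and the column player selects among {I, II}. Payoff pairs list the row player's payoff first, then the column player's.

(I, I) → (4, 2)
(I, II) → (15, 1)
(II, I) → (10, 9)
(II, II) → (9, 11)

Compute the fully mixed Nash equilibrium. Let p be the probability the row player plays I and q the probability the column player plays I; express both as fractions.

Each player's mixing probability is pinned down by making the *other* player indifferent.
The column player indifferent between I and II: p·2 + (1−p)·9 = p·1 + (1−p)·11 ⟹ 9 + (-7)p = 11 + (-10)p ⟹ p = 2/3.
The row player indifferent between I and II: q·4 + (1−q)·15 = q·10 + (1−q)·9 ⟹ 15 + (-11)q = 9 + 1q ⟹ q = 1/2.

p = 2/3, q = 1/2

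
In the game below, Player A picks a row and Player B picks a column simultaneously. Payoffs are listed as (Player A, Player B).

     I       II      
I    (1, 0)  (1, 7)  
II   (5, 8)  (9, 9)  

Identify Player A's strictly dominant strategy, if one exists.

A strategy is strictly dominant if it gives Player A a strictly higher payoff than every other strategy, against every choice by the opponent.
II strictly dominates: vs I: 5 > 1; vs II: 9 > 1.

II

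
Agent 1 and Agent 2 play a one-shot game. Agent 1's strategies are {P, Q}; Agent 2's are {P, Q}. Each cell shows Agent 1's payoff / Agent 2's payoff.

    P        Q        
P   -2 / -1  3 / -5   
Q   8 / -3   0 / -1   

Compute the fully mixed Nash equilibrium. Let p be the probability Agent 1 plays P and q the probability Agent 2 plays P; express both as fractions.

p = 1/3, q = 3/13

In a mixed NE each player is indifferent between their pure strategies, so the opponent's mix sets the indifference.
Agent 2 indifferent between P and Q: p·(-1) + (1−p)·(-3) = p·(-5) + (1−p)·(-1) ⟹ (-3) + 2p = (-1) + (-4)p ⟹ p = 1/3.
Agent 1 indifferent between P and Q: q·(-2) + (1−q)·3 = q·8 + (1−q)·0 ⟹ 3 + (-5)q = 0 + 8q ⟹ q = 3/13.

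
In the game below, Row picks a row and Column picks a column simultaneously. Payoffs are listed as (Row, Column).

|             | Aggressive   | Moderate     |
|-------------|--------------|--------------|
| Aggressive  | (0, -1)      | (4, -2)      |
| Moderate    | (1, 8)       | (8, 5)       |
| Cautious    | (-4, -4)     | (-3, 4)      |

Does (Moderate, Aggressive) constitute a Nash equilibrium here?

Yes

Holding Column at Aggressive: Row gets 1 from Moderate, versus 0 from Aggressive, -4 from Cautious. No profitable deviation for Row.
Holding Row at Moderate: Column gets 8 from Aggressive, versus 5 from Moderate. No profitable deviation for Column either.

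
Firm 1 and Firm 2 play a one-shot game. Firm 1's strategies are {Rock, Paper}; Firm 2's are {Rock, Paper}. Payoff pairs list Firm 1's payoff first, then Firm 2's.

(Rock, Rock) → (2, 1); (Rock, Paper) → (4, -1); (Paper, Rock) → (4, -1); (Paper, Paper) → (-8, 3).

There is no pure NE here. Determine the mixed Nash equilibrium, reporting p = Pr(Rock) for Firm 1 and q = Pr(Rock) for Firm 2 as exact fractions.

p = 2/3, q = 6/7

Each player's mixing probability is pinned down by making the *other* player indifferent.
Firm 2 indifferent between Rock and Paper: p·1 + (1−p)·(-1) = p·(-1) + (1−p)·3 ⟹ (-1) + 2p = 3 + (-4)p ⟹ p = 2/3.
Firm 1 indifferent between Rock and Paper: q·2 + (1−q)·4 = q·4 + (1−q)·(-8) ⟹ 4 + (-2)q = (-8) + 12q ⟹ q = 6/7.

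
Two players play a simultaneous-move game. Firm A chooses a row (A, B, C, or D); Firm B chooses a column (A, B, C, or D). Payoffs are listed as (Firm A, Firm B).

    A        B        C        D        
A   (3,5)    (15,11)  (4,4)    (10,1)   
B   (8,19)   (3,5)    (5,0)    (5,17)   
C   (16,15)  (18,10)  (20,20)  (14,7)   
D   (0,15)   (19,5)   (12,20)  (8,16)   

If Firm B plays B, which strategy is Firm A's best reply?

D

With Firm B fixed at B, Firm A's payoffs are: A → 15, B → 3, C → 18, D → 19.
The maximum is 19, achieved by D.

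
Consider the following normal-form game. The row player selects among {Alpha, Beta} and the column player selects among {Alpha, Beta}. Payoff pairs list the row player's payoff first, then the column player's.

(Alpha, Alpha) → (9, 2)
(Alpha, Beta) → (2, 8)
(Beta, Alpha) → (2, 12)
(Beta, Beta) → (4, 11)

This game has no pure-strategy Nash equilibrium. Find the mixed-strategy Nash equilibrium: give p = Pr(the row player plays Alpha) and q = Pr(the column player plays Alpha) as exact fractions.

In a mixed NE each player is indifferent between their pure strategies, so the opponent's mix sets the indifference.
The column player indifferent between Alpha and Beta: p·2 + (1−p)·12 = p·8 + (1−p)·11 ⟹ 12 + (-10)p = 11 + (-3)p ⟹ p = 1/7.
The row player indifferent between Alpha and Beta: q·9 + (1−q)·2 = q·2 + (1−q)·4 ⟹ 2 + 7q = 4 + (-2)q ⟹ q = 2/9.

p = 1/7, q = 2/9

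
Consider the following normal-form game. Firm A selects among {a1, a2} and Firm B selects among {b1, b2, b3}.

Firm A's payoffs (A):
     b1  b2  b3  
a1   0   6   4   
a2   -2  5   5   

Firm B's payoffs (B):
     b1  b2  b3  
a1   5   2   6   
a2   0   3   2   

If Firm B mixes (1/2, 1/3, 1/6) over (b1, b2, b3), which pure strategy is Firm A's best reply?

a1

Firm A's best reply maximizes expected payoff against the mix.
a1: (1/2)·0 + (1/3)·6 + (1/6)·4 = 8/3
a2: (1/2)·(-2) + (1/3)·5 + (1/6)·5 = 3/2
Highest expected payoff is 8/3, from a1.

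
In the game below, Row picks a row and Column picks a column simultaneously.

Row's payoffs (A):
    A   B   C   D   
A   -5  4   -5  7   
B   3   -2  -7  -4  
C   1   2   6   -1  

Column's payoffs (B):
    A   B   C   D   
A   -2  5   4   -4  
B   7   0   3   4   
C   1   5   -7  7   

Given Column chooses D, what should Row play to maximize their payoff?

With Column fixed at D, Row's payoffs are: A → 7, B → -4, C → -1.
The maximum is 7, achieved by A.

A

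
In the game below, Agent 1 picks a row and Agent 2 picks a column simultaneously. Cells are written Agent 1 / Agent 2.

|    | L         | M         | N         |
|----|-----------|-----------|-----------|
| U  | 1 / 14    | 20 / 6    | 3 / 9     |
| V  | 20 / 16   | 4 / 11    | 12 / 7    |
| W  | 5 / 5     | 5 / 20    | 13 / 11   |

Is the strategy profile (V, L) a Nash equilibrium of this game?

Yes

Holding Agent 2 at L: Agent 1 gets 20 from V, versus 1 from U, 5 from W. No profitable deviation for Agent 1.
Holding Agent 1 at V: Agent 2 gets 16 from L, versus 11 from M, 7 from N. No profitable deviation for Agent 2 either.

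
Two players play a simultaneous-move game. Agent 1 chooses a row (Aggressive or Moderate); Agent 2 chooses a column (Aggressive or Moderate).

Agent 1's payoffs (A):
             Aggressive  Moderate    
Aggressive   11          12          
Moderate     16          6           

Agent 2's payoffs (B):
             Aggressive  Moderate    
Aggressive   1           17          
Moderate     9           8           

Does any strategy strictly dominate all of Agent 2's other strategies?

A strategy is strictly dominant if it gives Agent 2 a strictly higher payoff than every other strategy, against every choice by the opponent.
Aggressive is not dominant: against Aggressive, Moderate gives 17 > 1.
Moderate is not dominant: against Moderate, Aggressive gives 9 > 8.
No single strategy is best against every opponent action.

No strictly dominant strategy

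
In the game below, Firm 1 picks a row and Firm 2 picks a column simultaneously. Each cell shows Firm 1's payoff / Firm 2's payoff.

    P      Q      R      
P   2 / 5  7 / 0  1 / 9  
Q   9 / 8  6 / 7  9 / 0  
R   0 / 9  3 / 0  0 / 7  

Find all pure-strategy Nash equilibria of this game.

A profile is a Nash equilibrium when each player is best-responding to the other.
Firm 1's best responses — vs P: Q (payoff 9); vs Q: P (payoff 7); vs R: Q (payoff 9).
Firm 2's best responses — vs P: R (payoff 9); vs Q: P (payoff 8); vs R: P (payoff 9).
The only mutual best response is (Q, P); neither player gains by switching there.

(Q, P)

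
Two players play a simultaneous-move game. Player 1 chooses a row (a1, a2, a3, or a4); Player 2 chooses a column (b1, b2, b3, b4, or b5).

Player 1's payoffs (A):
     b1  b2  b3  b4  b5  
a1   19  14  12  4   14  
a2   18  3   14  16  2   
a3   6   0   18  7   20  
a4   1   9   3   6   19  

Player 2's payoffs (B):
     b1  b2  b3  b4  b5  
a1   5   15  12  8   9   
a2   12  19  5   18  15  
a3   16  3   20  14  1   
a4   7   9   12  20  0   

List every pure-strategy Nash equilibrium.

(a1, b2) and (a3, b3)

Find each player's best response to every opponent strategy; NE are the intersections.
Player 1's best responses — vs b1: a1 (payoff 19); vs b2: a1 (payoff 14); vs b3: a3 (payoff 18); vs b4: a2 (payoff 16); vs b5: a3 (payoff 20).
Player 2's best responses — vs a1: b2 (payoff 15); vs a2: b2 (payoff 19); vs a3: b3 (payoff 20); vs a4: b4 (payoff 20).
Mutual best responses occur at (a1, b2) and (a3, b3); at each, neither player gains by switching.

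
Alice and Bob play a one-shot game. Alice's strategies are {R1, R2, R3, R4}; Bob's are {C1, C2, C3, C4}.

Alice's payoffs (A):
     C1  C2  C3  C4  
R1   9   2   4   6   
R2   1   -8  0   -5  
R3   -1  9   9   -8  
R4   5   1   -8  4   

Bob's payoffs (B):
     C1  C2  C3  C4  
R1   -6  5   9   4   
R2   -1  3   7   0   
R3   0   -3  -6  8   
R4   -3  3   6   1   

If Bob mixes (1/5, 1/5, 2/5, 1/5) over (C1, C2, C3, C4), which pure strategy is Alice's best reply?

R1

Alice's best reply maximizes expected payoff against the mix.
R1: (1/5)·9 + (1/5)·2 + (2/5)·4 + (1/5)·6 = 5
R2: (1/5)·1 + (1/5)·(-8) + (2/5)·0 + (1/5)·(-5) = -12/5
R3: (1/5)·(-1) + (1/5)·9 + (2/5)·9 + (1/5)·(-8) = 18/5
R4: (1/5)·5 + (1/5)·1 + (2/5)·(-8) + (1/5)·4 = -6/5
Highest expected payoff is 5, from R1.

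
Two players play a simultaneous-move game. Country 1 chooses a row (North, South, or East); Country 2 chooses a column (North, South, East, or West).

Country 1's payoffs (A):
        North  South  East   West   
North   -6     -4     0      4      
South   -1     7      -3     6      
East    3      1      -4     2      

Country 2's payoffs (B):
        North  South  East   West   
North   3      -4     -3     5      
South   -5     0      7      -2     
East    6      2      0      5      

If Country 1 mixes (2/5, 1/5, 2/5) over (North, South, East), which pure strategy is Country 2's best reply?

West

Country 2's best reply maximizes expected payoff against the mix.
North: (2/5)·3 + (1/5)·(-5) + (2/5)·6 = 13/5
South: (2/5)·(-4) + (1/5)·0 + (2/5)·2 = -4/5
East: (2/5)·(-3) + (1/5)·7 + (2/5)·0 = 1/5
West: (2/5)·5 + (1/5)·(-2) + (2/5)·5 = 18/5
Highest expected payoff is 18/5, from West.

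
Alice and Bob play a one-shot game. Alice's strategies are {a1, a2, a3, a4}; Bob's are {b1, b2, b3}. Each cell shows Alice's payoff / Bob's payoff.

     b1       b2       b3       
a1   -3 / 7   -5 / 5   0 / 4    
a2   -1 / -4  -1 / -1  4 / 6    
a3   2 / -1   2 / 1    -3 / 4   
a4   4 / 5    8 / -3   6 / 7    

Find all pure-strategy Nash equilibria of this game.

(a4, b3)

Check mutual best responses: a cell is a NE iff neither player can gain by unilaterally deviating.
Alice's best responses — vs b1: a4 (payoff 4); vs b2: a4 (payoff 8); vs b3: a4 (payoff 6).
Bob's best responses — vs a1: b1 (payoff 7); vs a2: b3 (payoff 6); vs a3: b3 (payoff 4); vs a4: b3 (payoff 7).
The only mutual best response is (a4, b3); neither player gains by switching there.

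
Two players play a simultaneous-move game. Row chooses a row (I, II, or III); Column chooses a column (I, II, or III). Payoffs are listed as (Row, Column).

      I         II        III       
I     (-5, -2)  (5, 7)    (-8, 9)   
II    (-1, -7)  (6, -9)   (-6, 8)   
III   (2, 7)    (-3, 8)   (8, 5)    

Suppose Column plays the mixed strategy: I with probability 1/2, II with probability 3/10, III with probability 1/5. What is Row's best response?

Row's best reply maximizes expected payoff against the mix.
I: (1/2)·(-5) + (3/10)·5 + (1/5)·(-8) = -13/5
II: (1/2)·(-1) + (3/10)·6 + (1/5)·(-6) = 1/10
III: (1/2)·2 + (3/10)·(-3) + (1/5)·8 = 17/10
Highest expected payoff is 17/10, from III.

III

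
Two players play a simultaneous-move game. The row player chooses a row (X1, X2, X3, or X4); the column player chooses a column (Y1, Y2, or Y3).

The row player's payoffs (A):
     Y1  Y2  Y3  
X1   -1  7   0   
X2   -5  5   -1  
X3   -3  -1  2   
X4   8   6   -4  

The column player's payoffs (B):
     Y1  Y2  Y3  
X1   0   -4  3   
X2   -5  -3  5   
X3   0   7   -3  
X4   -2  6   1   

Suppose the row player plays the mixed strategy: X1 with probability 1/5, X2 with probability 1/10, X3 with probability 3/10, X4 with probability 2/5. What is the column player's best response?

Compute the column player's expected payoff from each pure strategy against the given mix.
Y1: (1/5)·0 + (1/10)·(-5) + (3/10)·0 + (2/5)·(-2) = -13/10
Y2: (1/5)·(-4) + (1/10)·(-3) + (3/10)·7 + (2/5)·6 = 17/5
Y3: (1/5)·3 + (1/10)·5 + (3/10)·(-3) + (2/5)·1 = 3/5
Highest expected payoff is 17/5, from Y2.

Y2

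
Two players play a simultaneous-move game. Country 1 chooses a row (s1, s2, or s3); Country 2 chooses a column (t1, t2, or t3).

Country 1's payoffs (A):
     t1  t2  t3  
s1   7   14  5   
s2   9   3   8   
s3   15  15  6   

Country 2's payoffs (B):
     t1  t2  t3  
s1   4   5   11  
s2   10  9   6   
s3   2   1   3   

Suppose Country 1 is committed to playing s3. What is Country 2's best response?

t3

With Country 1 fixed at s3, Country 2's payoffs are: t1 → 2, t2 → 1, t3 → 3.
The maximum is 3, achieved by t3.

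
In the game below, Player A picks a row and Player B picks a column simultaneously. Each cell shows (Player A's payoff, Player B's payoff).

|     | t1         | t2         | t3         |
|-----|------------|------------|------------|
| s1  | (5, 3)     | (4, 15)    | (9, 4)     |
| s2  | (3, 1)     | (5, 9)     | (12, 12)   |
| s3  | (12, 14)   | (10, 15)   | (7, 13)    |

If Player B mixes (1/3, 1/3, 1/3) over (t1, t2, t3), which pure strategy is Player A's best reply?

Player A's best reply maximizes expected payoff against the mix.
s1: (1/3)·5 + (1/3)·4 + (1/3)·9 = 6
s2: (1/3)·3 + (1/3)·5 + (1/3)·12 = 20/3
s3: (1/3)·12 + (1/3)·10 + (1/3)·7 = 29/3
Highest expected payoff is 29/3, from s3.

s3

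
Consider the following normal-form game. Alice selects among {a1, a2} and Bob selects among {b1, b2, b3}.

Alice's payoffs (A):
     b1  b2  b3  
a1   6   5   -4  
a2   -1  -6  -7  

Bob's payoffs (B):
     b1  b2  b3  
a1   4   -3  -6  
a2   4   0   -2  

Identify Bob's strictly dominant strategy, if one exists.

A strategy is strictly dominant if it gives Bob a strictly higher payoff than every other strategy, against every choice by the opponent.
b1 strictly dominates: vs a1: 4 > each of {-3, -6}; vs a2: 4 > each of {0, -2}.

b1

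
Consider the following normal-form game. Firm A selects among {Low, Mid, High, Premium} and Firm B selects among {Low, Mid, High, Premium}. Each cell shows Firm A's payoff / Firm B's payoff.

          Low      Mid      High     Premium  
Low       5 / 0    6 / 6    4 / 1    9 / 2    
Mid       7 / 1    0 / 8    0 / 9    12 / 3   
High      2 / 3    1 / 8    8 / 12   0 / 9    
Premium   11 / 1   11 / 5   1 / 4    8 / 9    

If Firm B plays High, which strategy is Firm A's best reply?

With Firm B fixed at High, Firm A's payoffs are: Low → 4, Mid → 0, High → 8, Premium → 1.
The maximum is 8, achieved by High.

High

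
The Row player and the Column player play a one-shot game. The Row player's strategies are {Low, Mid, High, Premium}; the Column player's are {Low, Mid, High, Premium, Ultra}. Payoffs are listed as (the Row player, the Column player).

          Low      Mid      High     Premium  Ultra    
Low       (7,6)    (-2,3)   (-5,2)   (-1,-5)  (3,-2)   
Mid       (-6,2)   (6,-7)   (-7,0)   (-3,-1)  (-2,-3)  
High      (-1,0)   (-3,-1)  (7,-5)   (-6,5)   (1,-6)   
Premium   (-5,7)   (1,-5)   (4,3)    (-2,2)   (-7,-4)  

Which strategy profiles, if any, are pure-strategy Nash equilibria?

(Low, Low)

A profile is a Nash equilibrium when each player is best-responding to the other.
The Row player's best responses — vs Low: Low (payoff 7); vs Mid: Mid (payoff 6); vs High: High (payoff 7); vs Premium: Low (payoff -1); vs Ultra: Low (payoff 3).
The Column player's best responses — vs Low: Low (payoff 6); vs Mid: Low (payoff 2); vs High: Premium (payoff 5); vs Premium: Low (payoff 7).
The only mutual best response is (Low, Low); neither player gains by switching there.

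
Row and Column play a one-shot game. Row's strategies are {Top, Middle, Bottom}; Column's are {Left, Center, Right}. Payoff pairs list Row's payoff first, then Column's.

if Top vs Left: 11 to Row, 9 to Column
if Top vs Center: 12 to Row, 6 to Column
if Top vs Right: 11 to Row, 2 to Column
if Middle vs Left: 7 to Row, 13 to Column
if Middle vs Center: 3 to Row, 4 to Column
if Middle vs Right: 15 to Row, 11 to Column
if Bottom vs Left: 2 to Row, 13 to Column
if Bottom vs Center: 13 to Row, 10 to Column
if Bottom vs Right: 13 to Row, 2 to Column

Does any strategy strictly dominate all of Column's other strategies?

A strategy is strictly dominant if it gives Column a strictly higher payoff than every other strategy, against every choice by the opponent.
Left strictly dominates: vs Top: 9 > each of {6, 2}; vs Middle: 13 > each of {4, 11}; vs Bottom: 13 > each of {10, 2}.

Left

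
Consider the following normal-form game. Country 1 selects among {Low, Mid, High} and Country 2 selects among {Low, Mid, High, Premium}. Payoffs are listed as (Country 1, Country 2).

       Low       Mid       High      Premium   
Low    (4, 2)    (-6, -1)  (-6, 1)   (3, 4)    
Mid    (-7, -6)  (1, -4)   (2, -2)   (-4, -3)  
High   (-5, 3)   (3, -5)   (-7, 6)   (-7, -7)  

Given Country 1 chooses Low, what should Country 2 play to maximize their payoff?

Premium

With Country 1 fixed at Low, Country 2's payoffs are: Low → 2, Mid → -1, High → 1, Premium → 4.
The maximum is 4, achieved by Premium.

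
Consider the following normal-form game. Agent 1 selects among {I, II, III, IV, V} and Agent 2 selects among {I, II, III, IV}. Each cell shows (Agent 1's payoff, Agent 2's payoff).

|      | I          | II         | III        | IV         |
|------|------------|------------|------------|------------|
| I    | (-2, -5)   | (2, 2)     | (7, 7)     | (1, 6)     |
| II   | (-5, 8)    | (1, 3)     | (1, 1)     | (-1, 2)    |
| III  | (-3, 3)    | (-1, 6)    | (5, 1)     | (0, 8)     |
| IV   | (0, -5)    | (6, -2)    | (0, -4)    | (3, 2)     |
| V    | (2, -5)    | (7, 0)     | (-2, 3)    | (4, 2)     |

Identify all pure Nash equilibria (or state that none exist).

(I, III)

Find each player's best response to every opponent strategy; NE are the intersections.
Agent 1's best responses — vs I: V (payoff 2); vs II: V (payoff 7); vs III: I (payoff 7); vs IV: V (payoff 4).
Agent 2's best responses — vs I: III (payoff 7); vs II: I (payoff 8); vs III: IV (payoff 8); vs IV: IV (payoff 2); vs V: III (payoff 3).
The only mutual best response is (I, III); neither player gains by switching there.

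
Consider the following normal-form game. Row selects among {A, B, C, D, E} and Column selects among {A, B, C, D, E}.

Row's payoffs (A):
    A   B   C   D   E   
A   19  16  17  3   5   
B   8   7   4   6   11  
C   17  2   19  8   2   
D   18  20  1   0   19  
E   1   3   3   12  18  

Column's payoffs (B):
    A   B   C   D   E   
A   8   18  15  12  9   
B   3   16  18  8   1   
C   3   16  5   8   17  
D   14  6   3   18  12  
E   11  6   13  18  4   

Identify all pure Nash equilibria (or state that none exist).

Check mutual best responses: a cell is a NE iff neither player can gain by unilaterally deviating.
Row's best responses — vs A: A (payoff 19); vs B: D (payoff 20); vs C: C (payoff 19); vs D: E (payoff 12); vs E: D (payoff 19).
Column's best responses — vs A: B (payoff 18); vs B: C (payoff 18); vs C: E (payoff 17); vs D: D (payoff 18); vs E: D (payoff 18).
The only mutual best response is (E, D); neither player gains by switching there.

(E, D)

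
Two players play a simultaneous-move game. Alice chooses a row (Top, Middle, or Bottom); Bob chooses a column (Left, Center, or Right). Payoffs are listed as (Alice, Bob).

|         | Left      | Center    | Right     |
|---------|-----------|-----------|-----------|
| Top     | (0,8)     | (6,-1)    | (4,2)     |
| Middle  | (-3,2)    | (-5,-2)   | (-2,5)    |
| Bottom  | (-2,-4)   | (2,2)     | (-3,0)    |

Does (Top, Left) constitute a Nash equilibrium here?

Yes

Holding Bob at Left: Alice gets 0 from Top, versus -3 from Middle, -2 from Bottom. No profitable deviation for Alice.
Holding Alice at Top: Bob gets 8 from Left, versus -1 from Center, 2 from Right. No profitable deviation for Bob either.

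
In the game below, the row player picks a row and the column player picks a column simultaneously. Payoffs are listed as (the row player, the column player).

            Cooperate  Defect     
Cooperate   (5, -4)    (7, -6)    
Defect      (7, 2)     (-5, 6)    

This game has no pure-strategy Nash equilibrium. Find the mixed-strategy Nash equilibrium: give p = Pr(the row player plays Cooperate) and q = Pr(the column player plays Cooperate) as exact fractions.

In a mixed NE each player is indifferent between their pure strategies, so the opponent's mix sets the indifference.
The column player indifferent between Cooperate and Defect: p·(-4) + (1−p)·2 = p·(-6) + (1−p)·6 ⟹ 2 + (-6)p = 6 + (-12)p ⟹ p = 2/3.
The row player indifferent between Cooperate and Defect: q·5 + (1−q)·7 = q·7 + (1−q)·(-5) ⟹ 7 + (-2)q = (-5) + 12q ⟹ q = 6/7.

p = 2/3, q = 6/7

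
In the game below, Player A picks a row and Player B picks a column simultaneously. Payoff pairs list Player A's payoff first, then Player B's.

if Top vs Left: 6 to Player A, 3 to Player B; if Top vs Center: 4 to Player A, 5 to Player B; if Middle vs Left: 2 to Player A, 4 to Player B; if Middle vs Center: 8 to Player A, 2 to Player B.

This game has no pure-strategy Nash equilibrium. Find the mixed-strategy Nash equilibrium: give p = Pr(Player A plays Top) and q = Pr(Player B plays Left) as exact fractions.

p = 1/2, q = 1/2

Each player's mixing probability is pinned down by making the *other* player indifferent.
Player B indifferent between Left and Center: p·3 + (1−p)·4 = p·5 + (1−p)·2 ⟹ 4 + (-1)p = 2 + 3p ⟹ p = 1/2.
Player A indifferent between Top and Middle: q·6 + (1−q)·4 = q·2 + (1−q)·8 ⟹ 4 + 2q = 8 + (-6)q ⟹ q = 1/2.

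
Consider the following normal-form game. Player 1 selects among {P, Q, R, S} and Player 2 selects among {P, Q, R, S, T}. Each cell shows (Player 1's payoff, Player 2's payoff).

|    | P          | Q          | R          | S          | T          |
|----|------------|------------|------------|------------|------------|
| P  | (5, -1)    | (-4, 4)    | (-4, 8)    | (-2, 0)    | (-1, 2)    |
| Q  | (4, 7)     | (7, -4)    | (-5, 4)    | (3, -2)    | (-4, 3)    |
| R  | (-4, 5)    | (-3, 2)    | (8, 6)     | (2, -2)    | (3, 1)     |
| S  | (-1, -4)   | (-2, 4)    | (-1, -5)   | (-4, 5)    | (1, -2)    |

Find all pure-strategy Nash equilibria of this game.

(R, R)

A profile is a Nash equilibrium when each player is best-responding to the other.
Player 1's best responses — vs P: P (payoff 5); vs Q: Q (payoff 7); vs R: R (payoff 8); vs S: Q (payoff 3); vs T: R (payoff 3).
Player 2's best responses — vs P: R (payoff 8); vs Q: P (payoff 7); vs R: R (payoff 6); vs S: S (payoff 5).
The only mutual best response is (R, R); neither player gains by switching there.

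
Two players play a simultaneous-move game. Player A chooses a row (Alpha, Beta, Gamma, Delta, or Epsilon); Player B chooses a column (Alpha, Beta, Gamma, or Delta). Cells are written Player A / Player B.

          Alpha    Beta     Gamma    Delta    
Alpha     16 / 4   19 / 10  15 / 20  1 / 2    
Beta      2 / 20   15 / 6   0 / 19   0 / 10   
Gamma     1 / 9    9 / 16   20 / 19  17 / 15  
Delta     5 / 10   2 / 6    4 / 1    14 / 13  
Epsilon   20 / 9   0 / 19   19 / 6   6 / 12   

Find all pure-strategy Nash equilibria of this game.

(Gamma, Gamma)

Find each player's best response to every opponent strategy; NE are the intersections.
Player A's best responses — vs Alpha: Epsilon (payoff 20); vs Beta: Alpha (payoff 19); vs Gamma: Gamma (payoff 20); vs Delta: Gamma (payoff 17).
Player B's best responses — vs Alpha: Gamma (payoff 20); vs Beta: Alpha (payoff 20); vs Gamma: Gamma (payoff 19); vs Delta: Delta (payoff 13); vs Epsilon: Beta (payoff 19).
The only mutual best response is (Gamma, Gamma); neither player gains by switching there.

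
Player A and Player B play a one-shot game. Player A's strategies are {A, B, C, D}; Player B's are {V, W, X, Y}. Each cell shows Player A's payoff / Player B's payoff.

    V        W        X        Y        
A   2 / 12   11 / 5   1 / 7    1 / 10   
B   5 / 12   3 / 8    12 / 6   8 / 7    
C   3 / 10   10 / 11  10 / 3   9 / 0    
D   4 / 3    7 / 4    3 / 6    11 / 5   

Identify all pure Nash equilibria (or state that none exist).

(B, V)

A profile is a Nash equilibrium when each player is best-responding to the other.
Player A's best responses — vs V: B (payoff 5); vs W: A (payoff 11); vs X: B (payoff 12); vs Y: D (payoff 11).
Player B's best responses — vs A: V (payoff 12); vs B: V (payoff 12); vs C: W (payoff 11); vs D: X (payoff 6).
The only mutual best response is (B, V); neither player gains by switching there.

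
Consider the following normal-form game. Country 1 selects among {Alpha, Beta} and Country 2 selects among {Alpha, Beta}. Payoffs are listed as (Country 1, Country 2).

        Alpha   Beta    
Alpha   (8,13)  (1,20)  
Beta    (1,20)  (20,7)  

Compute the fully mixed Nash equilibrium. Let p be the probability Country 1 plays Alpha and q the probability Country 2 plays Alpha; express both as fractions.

p = 13/20, q = 19/26

Each player's mixing probability is pinned down by making the *other* player indifferent.
Country 2 indifferent between Alpha and Beta: p·13 + (1−p)·20 = p·20 + (1−p)·7 ⟹ 20 + (-7)p = 7 + 13p ⟹ p = 13/20.
Country 1 indifferent between Alpha and Beta: q·8 + (1−q)·1 = q·1 + (1−q)·20 ⟹ 1 + 7q = 20 + (-19)q ⟹ q = 19/26.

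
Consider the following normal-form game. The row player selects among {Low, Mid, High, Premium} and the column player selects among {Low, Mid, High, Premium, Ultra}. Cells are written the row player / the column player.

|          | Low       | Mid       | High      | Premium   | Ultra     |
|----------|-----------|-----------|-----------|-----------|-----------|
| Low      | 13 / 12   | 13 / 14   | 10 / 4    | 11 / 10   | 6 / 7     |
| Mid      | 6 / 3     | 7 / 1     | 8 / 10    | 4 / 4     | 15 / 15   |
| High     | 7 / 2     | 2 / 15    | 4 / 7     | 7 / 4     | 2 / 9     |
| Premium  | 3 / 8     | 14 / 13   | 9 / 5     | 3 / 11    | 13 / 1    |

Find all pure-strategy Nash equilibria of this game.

(Mid, Ultra) and (Premium, Mid)

A profile is a Nash equilibrium when each player is best-responding to the other.
The row player's best responses — vs Low: Low (payoff 13); vs Mid: Premium (payoff 14); vs High: Low (payoff 10); vs Premium: Low (payoff 11); vs Ultra: Mid (payoff 15).
The column player's best responses — vs Low: Mid (payoff 14); vs Mid: Ultra (payoff 15); vs High: Mid (payoff 15); vs Premium: Mid (payoff 13).
Mutual best responses occur at (Mid, Ultra) and (Premium, Mid); at each, neither player gains by switching.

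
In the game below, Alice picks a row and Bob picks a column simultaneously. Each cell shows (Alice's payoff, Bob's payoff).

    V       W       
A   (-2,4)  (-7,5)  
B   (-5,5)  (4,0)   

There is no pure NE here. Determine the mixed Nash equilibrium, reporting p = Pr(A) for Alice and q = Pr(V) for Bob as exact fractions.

Each player's mixing probability is pinned down by making the *other* player indifferent.
Bob indifferent between V and W: p·4 + (1−p)·5 = p·5 + (1−p)·0 ⟹ 5 + (-1)p = 0 + 5p ⟹ p = 5/6.
Alice indifferent between A and B: q·(-2) + (1−q)·(-7) = q·(-5) + (1−q)·4 ⟹ (-7) + 5q = 4 + (-9)q ⟹ q = 11/14.

p = 5/6, q = 11/14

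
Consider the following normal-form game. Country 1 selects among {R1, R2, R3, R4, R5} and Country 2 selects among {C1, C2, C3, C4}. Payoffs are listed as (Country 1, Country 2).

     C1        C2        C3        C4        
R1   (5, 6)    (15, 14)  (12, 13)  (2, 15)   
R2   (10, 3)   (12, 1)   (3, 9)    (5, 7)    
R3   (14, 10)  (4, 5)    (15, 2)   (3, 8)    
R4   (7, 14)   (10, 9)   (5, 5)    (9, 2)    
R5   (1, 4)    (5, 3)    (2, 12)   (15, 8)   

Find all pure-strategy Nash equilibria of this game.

(R3, C1)

Find each player's best response to every opponent strategy; NE are the intersections.
Country 1's best responses — vs C1: R3 (payoff 14); vs C2: R1 (payoff 15); vs C3: R3 (payoff 15); vs C4: R5 (payoff 15).
Country 2's best responses — vs R1: C4 (payoff 15); vs R2: C3 (payoff 9); vs R3: C1 (payoff 10); vs R4: C1 (payoff 14); vs R5: C3 (payoff 12).
The only mutual best response is (R3, C1); neither player gains by switching there.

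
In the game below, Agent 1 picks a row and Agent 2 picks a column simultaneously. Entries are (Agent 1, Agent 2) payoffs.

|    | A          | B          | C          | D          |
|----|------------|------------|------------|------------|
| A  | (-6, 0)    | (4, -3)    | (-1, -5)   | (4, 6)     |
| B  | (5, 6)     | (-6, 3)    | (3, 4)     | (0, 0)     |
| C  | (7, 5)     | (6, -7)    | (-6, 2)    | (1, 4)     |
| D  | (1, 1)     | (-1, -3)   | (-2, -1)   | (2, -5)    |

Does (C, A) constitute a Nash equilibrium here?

Yes

Holding Agent 2 at A: Agent 1 gets 7 from C, versus -6 from A, 5 from B, 1 from D. No profitable deviation for Agent 1.
Holding Agent 1 at C: Agent 2 gets 5 from A, versus -7 from B, 2 from C, 4 from D. No profitable deviation for Agent 2 either.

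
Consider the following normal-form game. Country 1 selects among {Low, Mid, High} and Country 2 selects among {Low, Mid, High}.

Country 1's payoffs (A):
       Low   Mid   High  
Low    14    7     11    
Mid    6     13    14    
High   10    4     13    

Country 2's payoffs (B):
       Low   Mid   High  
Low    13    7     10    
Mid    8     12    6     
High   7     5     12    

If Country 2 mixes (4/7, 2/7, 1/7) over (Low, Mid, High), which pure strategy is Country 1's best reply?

Low

Compute Country 1's expected payoff from each pure strategy against the given mix.
Low: (4/7)·14 + (2/7)·7 + (1/7)·11 = 81/7
Mid: (4/7)·6 + (2/7)·13 + (1/7)·14 = 64/7
High: (4/7)·10 + (2/7)·4 + (1/7)·13 = 61/7
Highest expected payoff is 81/7, from Low.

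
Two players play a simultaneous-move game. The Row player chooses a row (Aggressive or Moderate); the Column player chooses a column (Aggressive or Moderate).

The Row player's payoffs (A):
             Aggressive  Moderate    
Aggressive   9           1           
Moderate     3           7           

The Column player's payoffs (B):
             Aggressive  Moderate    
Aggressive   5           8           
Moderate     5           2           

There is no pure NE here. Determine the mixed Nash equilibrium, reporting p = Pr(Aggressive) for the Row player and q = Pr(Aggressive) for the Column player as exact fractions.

Each player's mixing probability is pinned down by making the *other* player indifferent.
The Column player indifferent between Aggressive and Moderate: p·5 + (1−p)·5 = p·8 + (1−p)·2 ⟹ 5 + 0p = 2 + 6p ⟹ p = 1/2.
The Row player indifferent between Aggressive and Moderate: q·9 + (1−q)·1 = q·3 + (1−q)·7 ⟹ 1 + 8q = 7 + (-4)q ⟹ q = 1/2.

p = 1/2, q = 1/2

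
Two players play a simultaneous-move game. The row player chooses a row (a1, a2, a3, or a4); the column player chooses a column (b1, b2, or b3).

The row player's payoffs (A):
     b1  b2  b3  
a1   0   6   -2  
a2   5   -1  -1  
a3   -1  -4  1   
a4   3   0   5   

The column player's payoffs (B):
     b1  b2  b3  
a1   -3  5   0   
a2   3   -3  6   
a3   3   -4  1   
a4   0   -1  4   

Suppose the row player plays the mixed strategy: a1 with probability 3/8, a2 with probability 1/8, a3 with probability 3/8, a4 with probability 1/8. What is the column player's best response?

Compute the column player's expected payoff from each pure strategy against the given mix.
b1: (3/8)·(-3) + (1/8)·3 + (3/8)·3 + (1/8)·0 = 3/8
b2: (3/8)·5 + (1/8)·(-3) + (3/8)·(-4) + (1/8)·(-1) = -1/8
b3: (3/8)·0 + (1/8)·6 + (3/8)·1 + (1/8)·4 = 13/8
Highest expected payoff is 13/8, from b3.

b3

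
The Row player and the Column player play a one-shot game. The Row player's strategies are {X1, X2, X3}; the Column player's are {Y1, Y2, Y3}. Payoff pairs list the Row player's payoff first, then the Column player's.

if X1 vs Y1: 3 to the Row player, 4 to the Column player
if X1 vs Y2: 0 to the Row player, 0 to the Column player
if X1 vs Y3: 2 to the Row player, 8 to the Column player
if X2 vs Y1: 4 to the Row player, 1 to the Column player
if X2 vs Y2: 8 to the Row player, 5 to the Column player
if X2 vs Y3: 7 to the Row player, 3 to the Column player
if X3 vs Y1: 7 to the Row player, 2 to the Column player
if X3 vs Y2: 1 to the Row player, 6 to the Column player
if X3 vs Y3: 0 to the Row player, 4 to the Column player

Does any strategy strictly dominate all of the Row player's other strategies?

Check whether one of the Row player's strategies beats all alternatives regardless of what the opponent does.
X1 is not dominant: against Y1, X2 gives 4 > 3.
X2 is not dominant: against Y1, X3 gives 7 > 4.
X3 is not dominant: against Y2, X2 gives 8 > 1.
No single strategy is best against every opponent action.

None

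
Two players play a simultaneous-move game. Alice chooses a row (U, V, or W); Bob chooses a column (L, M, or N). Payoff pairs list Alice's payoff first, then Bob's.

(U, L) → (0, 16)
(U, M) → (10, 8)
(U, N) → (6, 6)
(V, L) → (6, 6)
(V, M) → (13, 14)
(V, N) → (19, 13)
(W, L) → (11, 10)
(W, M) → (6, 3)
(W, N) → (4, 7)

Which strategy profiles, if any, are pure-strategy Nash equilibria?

A profile is a Nash equilibrium when each player is best-responding to the other.
Alice's best responses — vs L: W (payoff 11); vs M: V (payoff 13); vs N: V (payoff 19).
Bob's best responses — vs U: L (payoff 16); vs V: M (payoff 14); vs W: L (payoff 10).
Mutual best responses occur at (V, M) and (W, L); at each, neither player gains by switching.

(V, M) and (W, L)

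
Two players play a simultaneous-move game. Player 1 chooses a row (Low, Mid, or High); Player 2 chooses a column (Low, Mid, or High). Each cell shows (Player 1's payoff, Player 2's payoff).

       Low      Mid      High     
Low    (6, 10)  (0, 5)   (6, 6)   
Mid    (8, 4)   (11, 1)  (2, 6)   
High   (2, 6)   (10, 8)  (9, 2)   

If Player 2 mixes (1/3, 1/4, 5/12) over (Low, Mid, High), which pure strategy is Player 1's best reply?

Compute Player 1's expected payoff from each pure strategy against the given mix.
Low: (1/3)·6 + (1/4)·0 + (5/12)·6 = 9/2
Mid: (1/3)·8 + (1/4)·11 + (5/12)·2 = 25/4
High: (1/3)·2 + (1/4)·10 + (5/12)·9 = 83/12
Highest expected payoff is 83/12, from High.

High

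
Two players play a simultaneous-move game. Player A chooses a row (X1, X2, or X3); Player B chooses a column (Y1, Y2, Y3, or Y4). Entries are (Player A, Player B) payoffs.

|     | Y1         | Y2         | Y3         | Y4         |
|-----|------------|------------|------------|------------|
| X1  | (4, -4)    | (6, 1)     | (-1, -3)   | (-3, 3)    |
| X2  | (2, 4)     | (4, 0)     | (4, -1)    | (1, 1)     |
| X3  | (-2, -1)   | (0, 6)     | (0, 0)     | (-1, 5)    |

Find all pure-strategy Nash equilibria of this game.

No pure-strategy Nash equilibrium

Check mutual best responses: a cell is a NE iff neither player can gain by unilaterally deviating.
Player A's best responses — vs Y1: X1 (payoff 4); vs Y2: X1 (payoff 6); vs Y3: X2 (payoff 4); vs Y4: X2 (payoff 1).
Player B's best responses — vs X1: Y4 (payoff 3); vs X2: Y1 (payoff 4); vs X3: Y2 (payoff 6).
No cell has both players best-responding. For instance, Player A's best reply to Y2 is X1, but against X1 Player B prefers Y4 over Y2.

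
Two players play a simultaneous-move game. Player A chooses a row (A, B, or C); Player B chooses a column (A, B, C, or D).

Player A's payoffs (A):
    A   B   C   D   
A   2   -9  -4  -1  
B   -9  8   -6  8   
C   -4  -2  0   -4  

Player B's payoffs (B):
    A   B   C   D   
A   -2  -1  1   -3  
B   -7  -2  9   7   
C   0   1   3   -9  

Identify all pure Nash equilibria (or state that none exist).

Find each player's best response to every opponent strategy; NE are the intersections.
Player A's best responses — vs A: A (payoff 2); vs B: B (payoff 8); vs C: C (payoff 0); vs D: B (payoff 8).
Player B's best responses — vs A: C (payoff 1); vs B: C (payoff 9); vs C: C (payoff 3).
The only mutual best response is (C, C); neither player gains by switching there.

(C, C)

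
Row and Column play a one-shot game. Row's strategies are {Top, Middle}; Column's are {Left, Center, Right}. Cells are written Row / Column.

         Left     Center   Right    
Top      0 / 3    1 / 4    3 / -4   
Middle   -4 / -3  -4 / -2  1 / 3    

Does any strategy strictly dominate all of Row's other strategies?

Top

Check whether one of Row's strategies beats all alternatives regardless of what the opponent does.
Top strictly dominates: vs Left: 0 > -4; vs Center: 1 > -4; vs Right: 3 > 1.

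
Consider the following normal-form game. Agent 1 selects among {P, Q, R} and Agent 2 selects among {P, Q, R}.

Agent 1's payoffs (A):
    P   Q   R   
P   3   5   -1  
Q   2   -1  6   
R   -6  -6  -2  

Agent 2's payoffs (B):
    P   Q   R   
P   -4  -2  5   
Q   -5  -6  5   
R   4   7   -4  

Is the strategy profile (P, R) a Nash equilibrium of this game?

No

Holding Agent 2 at R: Agent 1 gets -1 from P but could get 6 by switching to Q. Agent 1 has a profitable deviation.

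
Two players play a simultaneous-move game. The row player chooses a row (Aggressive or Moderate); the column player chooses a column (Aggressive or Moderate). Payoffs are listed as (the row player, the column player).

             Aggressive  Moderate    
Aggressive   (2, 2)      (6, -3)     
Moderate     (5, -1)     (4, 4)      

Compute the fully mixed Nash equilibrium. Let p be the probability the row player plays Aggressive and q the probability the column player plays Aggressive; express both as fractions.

p = 1/2, q = 2/5

In a mixed NE each player is indifferent between their pure strategies, so the opponent's mix sets the indifference.
The column player indifferent between Aggressive and Moderate: p·2 + (1−p)·(-1) = p·(-3) + (1−p)·4 ⟹ (-1) + 3p = 4 + (-7)p ⟹ p = 1/2.
The row player indifferent between Aggressive and Moderate: q·2 + (1−q)·6 = q·5 + (1−q)·4 ⟹ 6 + (-4)q = 4 + 1q ⟹ q = 2/5.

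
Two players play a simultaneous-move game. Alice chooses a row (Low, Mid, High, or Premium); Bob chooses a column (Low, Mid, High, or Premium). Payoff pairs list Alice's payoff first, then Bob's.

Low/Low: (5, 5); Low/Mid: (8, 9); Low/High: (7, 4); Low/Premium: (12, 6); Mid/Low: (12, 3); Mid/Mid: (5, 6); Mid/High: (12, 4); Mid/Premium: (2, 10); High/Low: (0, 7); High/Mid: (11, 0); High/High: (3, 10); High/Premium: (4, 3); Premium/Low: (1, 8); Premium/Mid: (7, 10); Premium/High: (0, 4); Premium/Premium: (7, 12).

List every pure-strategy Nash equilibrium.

No pure-strategy Nash equilibrium

Find each player's best response to every opponent strategy; NE are the intersections.
Alice's best responses — vs Low: Mid (payoff 12); vs Mid: High (payoff 11); vs High: Mid (payoff 12); vs Premium: Low (payoff 12).
Bob's best responses — vs Low: Mid (payoff 9); vs Mid: Premium (payoff 10); vs High: High (payoff 10); vs Premium: Premium (payoff 12).
No cell has both players best-responding. For instance, Alice's best reply to Low is Mid, but against Mid Bob prefers Premium over Low.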